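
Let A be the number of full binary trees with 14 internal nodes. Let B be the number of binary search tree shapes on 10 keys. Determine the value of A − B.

Full binary trees with n internal nodes are counted by C_n; here n = 14. So A = C_14 = 2674440.
There are C_n binary search tree shapes on n keys; with n = 10 that is C_10. So B = C_10 = 16796.
A − B = 2674440 − 16796 = 2657644.

2657644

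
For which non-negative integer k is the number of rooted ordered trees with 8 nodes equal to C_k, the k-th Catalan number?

7

A rooted plane tree on 8 nodes has 7 edges, and such trees are counted by C_7.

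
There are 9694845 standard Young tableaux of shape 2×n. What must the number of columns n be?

Standard Young tableaux of shape 2×n are counted by C_n; 9694845 = C_15.

15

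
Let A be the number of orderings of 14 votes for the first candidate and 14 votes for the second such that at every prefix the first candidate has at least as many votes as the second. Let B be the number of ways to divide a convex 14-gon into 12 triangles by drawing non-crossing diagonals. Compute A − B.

Ballot sequences with n votes each where one side never trails are Dyck words, counted by C_n; here n = 14. So A = C_14 = 2674440.
The number of triangulations of a 14-gon is the Catalan number C_12 (index = sides − 2). So B = C_12 = 208012.
A − B = 2674440 − 208012 = 2466428.

2466428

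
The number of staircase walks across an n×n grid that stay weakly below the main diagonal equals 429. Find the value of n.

Such diagonal-avoiding paths in an n×n grid are counted by C_n. The Catalan number equal to 429 is C_7.

7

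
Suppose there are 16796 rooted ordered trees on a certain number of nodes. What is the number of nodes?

11

Rooted ordered trees on m nodes are counted by C_{m−1}. The Catalan number equal to 16796 is C_10.
So the index is 10, and the number of nodes is 10 + 1 = 11.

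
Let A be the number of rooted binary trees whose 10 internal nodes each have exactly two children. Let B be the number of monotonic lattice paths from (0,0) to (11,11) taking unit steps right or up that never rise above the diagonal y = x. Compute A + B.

The number of full binary trees on 10 internal nodes is the Catalan number C_10. So A = C_10 = 16796.
Monotone paths in an n×n grid that stay weakly below the diagonal are counted by C_n; here n = 11. So B = C_11 = 58786.
A + B = 16796 + 58786 = 75582.

75582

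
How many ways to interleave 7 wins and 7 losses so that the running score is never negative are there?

Reading a vote for the leader as '(' and for the other as ')' turns such a sequence into a balanced string of 7 pairs, so the count is C_7.
C_7 = C(14,7)/8 = 3432/8 = 429.

429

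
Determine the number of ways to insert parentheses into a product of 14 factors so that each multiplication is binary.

Parenthesizations of m factors correspond to full binary trees with m leaves, counted by C_{m−1}; m = 14 gives C_13.
C_13 = C(26,13)/14 = 10400600/14 = 742900.

742900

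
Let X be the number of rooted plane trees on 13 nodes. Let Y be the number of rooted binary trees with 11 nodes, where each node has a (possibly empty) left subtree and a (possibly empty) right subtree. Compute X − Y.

A rooted plane tree on 13 nodes has 12 edges, and such trees are counted by C_12. So X = C_12 = 208012.
Binary trees (left/right distinguished) on n nodes are counted by C_n; here n = 11. So Y = C_11 = 58786.
X − Y = 208012 − 58786 = 149226.

149226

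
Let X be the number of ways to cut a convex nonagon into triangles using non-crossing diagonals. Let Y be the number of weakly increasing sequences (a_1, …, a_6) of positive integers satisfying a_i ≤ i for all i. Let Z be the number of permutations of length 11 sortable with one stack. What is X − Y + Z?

59083

Triangulations of a convex m-gon are counted by C_{m−2}; with m = 9 this is C_7. So X = C_7 = 429.
Such sub-staircase sequences of length n are counted by C_n; here n = 6. So Y = C_6 = 132.
Stack-sortable permutations are exactly the 231-avoiding ones, counted by C_n; here n = 11. So Z = C_11 = 58786.
X − Y + Z = 429 − 132 + 58786 = 59083.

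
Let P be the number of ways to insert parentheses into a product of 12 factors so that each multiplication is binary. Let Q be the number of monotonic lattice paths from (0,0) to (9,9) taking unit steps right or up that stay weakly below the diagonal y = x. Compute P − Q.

53924

Ways to associate a product of 12 factors correspond to binary trees on 12 leaves, so the count is C_11. So P = C_11 = 58786.
Sub-diagonal monotone paths from (0,0) to (9,9) biject with Dyck paths of semilength 9, giving C_9. So Q = C_9 = 4862.
P − Q = 58786 − 4862 = 53924.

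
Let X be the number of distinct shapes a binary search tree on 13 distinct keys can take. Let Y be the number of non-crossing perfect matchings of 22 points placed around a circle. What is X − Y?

684114

Binary trees (left/right distinguished) on n nodes are counted by C_n; here n = 13. So X = C_13 = 742900.
Pairing 22 circle points by 11 non-crossing chords gives C_11 matchings. So Y = C_11 = 58786.
X − Y = 742900 − 58786 = 684114.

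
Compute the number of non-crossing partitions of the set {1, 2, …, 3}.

5

The non-crossing partitions of [3] form a lattice of size C_3.
C_3 = 5.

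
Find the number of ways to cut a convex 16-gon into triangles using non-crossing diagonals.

2674440

The number of triangulations of a 16-gon is the Catalan number C_14 (index = sides − 2).
C_14 = C(28,14)/15 = 40116600/15 = 2674440.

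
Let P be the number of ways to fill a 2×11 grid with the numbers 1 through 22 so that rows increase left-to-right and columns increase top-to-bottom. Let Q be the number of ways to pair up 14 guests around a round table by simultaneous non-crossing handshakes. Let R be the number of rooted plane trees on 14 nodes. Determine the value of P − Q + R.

801257

By the hook-length formula (or a Dyck-path bijection), SYT of shape 2×11 number C_11. So P = C_11 = 58786.
With 14 = 2·7 people, non-crossing handshake pairings are non-crossing perfect matchings on a circle, counted by C_7. So Q = C_7 = 429.
Rooted ordered (plane) trees on m nodes have m−1 edges and are counted by C_{m−1}; m = 14 gives C_13. So R = C_13 = 742900.
P − Q + R = 58786 − 429 + 742900 = 801257.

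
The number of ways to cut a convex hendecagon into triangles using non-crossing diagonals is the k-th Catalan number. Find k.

9

Triangulations of a convex m-gon are counted by C_{m−2}; with m = 11 this is C_9.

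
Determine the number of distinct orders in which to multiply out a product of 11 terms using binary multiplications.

Parenthesizations of m factors correspond to full binary trees with m leaves, counted by C_{m−1}; m = 11 gives C_10.
C_10 = 16796.

16796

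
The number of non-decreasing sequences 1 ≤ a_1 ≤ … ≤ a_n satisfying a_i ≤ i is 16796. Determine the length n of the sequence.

Such sub-staircase sequences of length n are counted by C_n. Since C_10 = 16796, the index is 10.

10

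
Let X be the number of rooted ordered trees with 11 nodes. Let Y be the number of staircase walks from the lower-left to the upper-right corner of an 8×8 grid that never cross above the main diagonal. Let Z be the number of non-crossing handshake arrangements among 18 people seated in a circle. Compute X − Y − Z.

10504

A rooted plane tree on 11 nodes has 10 edges, and such trees are counted by C_10. So X = C_10 = 16796.
Monotone paths in an n×n grid that stay weakly below the diagonal are counted by C_n; here n = 8. So Y = C_8 = 1430.
With 18 = 2·9 people, non-crossing handshake pairings are non-crossing perfect matchings on a circle, counted by C_9. So Z = C_9 = 4862.
X − Y − Z = 16796 − 1430 − 4862 = 10504.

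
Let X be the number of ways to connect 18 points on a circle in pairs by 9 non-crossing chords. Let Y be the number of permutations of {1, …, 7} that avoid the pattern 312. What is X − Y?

4433

Non-crossing perfect matchings of 2n points on a circle are counted by C_n; with 18 points, n = 9. So X = C_9 = 4862.
For any fixed pattern of length 3, the pattern-avoiding permutations of [7] number C_7. So Y = C_7 = 429.
X − Y = 4862 − 429 = 4433.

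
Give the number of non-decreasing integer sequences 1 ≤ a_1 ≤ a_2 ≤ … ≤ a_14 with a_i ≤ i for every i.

Weakly increasing sequences with a_i ≤ i biject with Dyck paths of semilength 14, so there are C_14.
C_14 = 2674440.

2674440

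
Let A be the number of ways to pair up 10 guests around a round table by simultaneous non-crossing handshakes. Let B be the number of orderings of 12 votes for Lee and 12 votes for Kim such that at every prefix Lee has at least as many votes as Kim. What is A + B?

With 10 = 2·5 people, non-crossing handshake pairings are non-crossing perfect matchings on a circle, counted by C_5. So A = C_5 = 42.
Reading a vote for the leader as '(' and for the other as ')' turns such a sequence into a balanced string of 12 pairs, so the count is C_12. So B = C_12 = 208012.
A + B = 42 + 208012 = 208054.

208054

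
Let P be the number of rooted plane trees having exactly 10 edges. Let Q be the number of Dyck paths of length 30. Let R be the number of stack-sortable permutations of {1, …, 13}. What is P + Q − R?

A rooted plane tree with 10 edges has 11 nodes, and the count is C_10. So P = C_10 = 16796.
Dyck paths of semilength n (length 2n) are counted by C_n; here n = 15. So Q = C_15 = 9694845.
By Knuth's characterisation, the stack-sortable permutations of length 13 are the 231-avoiders, numbering C_13. So R = C_13 = 742900.
P + Q − R = 16796 + 9694845 − 742900 = 8968741.

8968741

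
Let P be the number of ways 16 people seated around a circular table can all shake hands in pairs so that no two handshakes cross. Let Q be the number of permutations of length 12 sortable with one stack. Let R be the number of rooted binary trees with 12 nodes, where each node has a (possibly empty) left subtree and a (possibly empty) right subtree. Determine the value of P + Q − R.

1430

With 16 = 2·8 people, non-crossing handshake pairings are non-crossing perfect matchings on a circle, counted by C_8. So P = C_8 = 1430.
By Knuth's characterisation, the stack-sortable permutations of length 12 are the 231-avoiders, numbering C_12. So Q = C_12 = 208012.
Binary trees (left/right distinguished) on n nodes are counted by C_n; here n = 12. So R = C_12 = 208012.
P + Q − R = 1430 + 208012 − 208012 = 1430.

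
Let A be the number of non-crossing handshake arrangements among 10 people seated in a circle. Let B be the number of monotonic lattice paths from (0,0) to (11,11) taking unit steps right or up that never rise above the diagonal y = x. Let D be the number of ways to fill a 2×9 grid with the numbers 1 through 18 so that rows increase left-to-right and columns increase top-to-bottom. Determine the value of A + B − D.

With 10 = 2·5 people, non-crossing handshake pairings are non-crossing perfect matchings on a circle, counted by C_5. So A = C_5 = 42.
Monotone paths in an n×n grid that stay weakly below the diagonal are counted by C_n; here n = 11. So B = C_11 = 58786.
Standard Young tableaux of shape 2×n are counted by C_n; here n = 9. So D = C_9 = 4862.
A + B − D = 42 + 58786 − 4862 = 53966.

53966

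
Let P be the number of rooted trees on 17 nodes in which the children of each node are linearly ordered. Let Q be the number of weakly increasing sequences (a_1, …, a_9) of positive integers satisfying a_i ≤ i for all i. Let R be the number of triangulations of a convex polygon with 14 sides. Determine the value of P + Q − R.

Rooted ordered (plane) trees on m nodes have m−1 edges and are counted by C_{m−1}; m = 17 gives C_16. So P = C_16 = 35357670.
Such sub-staircase sequences of length n are counted by C_n; here n = 9. So Q = C_9 = 4862.
A convex 14-gon is triangulated into 12 triangles, and the number of such triangulations is the Catalan number C_{14−2} = C_12. So R = C_12 = 208012.
P + Q − R = 35357670 + 4862 − 208012 = 35154520.

35154520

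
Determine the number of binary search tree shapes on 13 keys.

Binary trees (left/right distinguished) on n nodes are counted by C_n; here n = 13.
C_13 = C(26,13)/14 = 10400600/14 = 742900.

742900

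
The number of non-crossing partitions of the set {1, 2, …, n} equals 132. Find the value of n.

6

Non-crossing partitions of [n] are counted by C_n; 132 = C_6.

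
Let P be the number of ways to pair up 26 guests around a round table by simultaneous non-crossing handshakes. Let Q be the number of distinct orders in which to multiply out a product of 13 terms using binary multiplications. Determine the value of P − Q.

With 26 = 2·13 people, non-crossing handshake pairings are non-crossing perfect matchings on a circle, counted by C_13. So P = C_13 = 742900.
Ways to associate a product of 13 factors correspond to binary trees on 13 leaves, so the count is C_12. So Q = C_12 = 208012.
P − Q = 742900 − 208012 = 534888.

534888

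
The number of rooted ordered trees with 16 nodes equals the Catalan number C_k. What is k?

15

Rooted ordered (plane) trees on m nodes have m−1 edges and are counted by C_{m−1}; m = 16 gives C_15.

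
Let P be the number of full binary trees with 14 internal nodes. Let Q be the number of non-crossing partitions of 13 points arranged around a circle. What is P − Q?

Full binary trees with n internal nodes are counted by C_n; here n = 14. So P = C_14 = 2674440.
The non-crossing partitions of [13] form a lattice of size C_13. So Q = C_13 = 742900.
P − Q = 2674440 − 742900 = 1931540.

1931540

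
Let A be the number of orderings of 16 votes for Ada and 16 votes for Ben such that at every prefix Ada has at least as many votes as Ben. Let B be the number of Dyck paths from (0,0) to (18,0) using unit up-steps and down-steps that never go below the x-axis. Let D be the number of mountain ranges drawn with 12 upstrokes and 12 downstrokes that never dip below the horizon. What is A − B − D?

Reading a vote for the leader as '(' and for the other as ')' turns such a sequence into a balanced string of 16 pairs, so the count is C_16. So A = C_16 = 35357670.
Dyck paths of semilength n (length 2n) are counted by C_n; here n = 9. So B = C_9 = 4862.
A Dyck path with 12 up-steps and 12 down-steps has semilength 12, so there are C_12 of them. So D = C_12 = 208012.
A − B − D = 35357670 − 4862 − 208012 = 35144796.

35144796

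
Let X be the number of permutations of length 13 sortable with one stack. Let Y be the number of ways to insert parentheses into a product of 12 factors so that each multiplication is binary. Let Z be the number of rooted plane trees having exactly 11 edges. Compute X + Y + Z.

Stack-sortable permutations are exactly the 231-avoiding ones, counted by C_n; here n = 13. So X = C_13 = 742900.
Parenthesizations of m factors correspond to full binary trees with m leaves, counted by C_{m−1}; m = 12 gives C_11. So Y = C_11 = 58786.
A rooted plane tree with 11 edges has 12 nodes, and the count is C_11. So Z = C_11 = 58786.
X + Y + Z = 742900 + 58786 + 58786 = 860472.

860472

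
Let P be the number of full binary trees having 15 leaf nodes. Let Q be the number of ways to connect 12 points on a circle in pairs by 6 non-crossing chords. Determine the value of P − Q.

2674308

A full binary tree with L leaves has L−1 internal nodes and is counted by C_{L−1}; L = 15 gives C_14. So P = C_14 = 2674440.
Pairing 12 circle points by 6 non-crossing chords gives C_6 matchings. So Q = C_6 = 132.
P − Q = 2674440 − 132 = 2674308.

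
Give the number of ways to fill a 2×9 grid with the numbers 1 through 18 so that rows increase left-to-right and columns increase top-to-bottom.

Standard Young tableaux of shape 2×n are counted by C_n; here n = 9.
C_9 = C(18,9)/10 = 48620/10 = 4862.

4862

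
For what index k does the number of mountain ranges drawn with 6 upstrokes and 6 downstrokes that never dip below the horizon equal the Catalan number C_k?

6

Dyck paths of semilength n (length 2n) are counted by C_n; here n = 6.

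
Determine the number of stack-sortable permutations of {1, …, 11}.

58786

By Knuth's characterisation, the stack-sortable permutations of length 11 are the 231-avoiders, numbering C_11.
C_11 = C_10 · 2(2·10+1)/(10+2) = 16796 · 42/12 = 58786.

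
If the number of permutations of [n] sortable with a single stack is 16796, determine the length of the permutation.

Stack-sortable permutations of [n] are counted by C_n. Since C_10 = 16796, the index is 10.

10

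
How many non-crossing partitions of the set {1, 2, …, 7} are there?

429

Non-crossing partitions of an n-element set are counted by C_n; here n = 7.
C_7 = C(14,7)/8 = 3432/8 = 429.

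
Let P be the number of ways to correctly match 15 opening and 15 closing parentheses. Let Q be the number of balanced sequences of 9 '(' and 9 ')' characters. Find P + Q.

9699707

Balanced strings of n pairs of brackets are counted by C_n; here n = 15. So P = C_15 = 9694845.
With 9 pairs the number of balanced bracket strings is the Catalan number C_9. So Q = C_9 = 4862.
P + Q = 9694845 + 4862 = 9699707.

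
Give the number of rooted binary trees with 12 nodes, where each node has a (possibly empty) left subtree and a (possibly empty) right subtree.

Rooted binary trees with 12 nodes (each child slot possibly empty) number C_12.
C_12 = 208012.

208012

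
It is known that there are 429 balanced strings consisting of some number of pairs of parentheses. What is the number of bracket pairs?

7

Balanced strings of n bracket-pairs are counted by C_n. Since C_7 = 429, the index is 7.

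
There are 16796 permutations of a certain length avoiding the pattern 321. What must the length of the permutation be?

Permutations of [n] avoiding a fixed length-3 pattern are counted by C_n, and C_10 = 16796.

10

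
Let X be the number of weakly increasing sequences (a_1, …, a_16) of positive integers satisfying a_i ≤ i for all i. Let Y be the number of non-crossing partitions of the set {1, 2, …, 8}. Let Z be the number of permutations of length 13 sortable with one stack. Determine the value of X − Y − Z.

34613340

Such sub-staircase sequences of length n are counted by C_n; here n = 16. So X = C_16 = 35357670.
Non-crossing partitions of an n-element set are counted by C_n; here n = 8. So Y = C_8 = 1430.
By Knuth's characterisation, the stack-sortable permutations of length 13 are the 231-avoiders, numbering C_13. So Z = C_13 = 742900.
X − Y − Z = 35357670 − 1430 − 742900 = 34613340.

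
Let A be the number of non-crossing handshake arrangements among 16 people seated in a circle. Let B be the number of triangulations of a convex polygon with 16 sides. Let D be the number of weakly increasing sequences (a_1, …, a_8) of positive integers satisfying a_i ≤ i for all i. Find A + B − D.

2674440

With 16 = 2·8 people, non-crossing handshake pairings are non-crossing perfect matchings on a circle, counted by C_8. So A = C_8 = 1430.
A convex 16-gon is triangulated into 14 triangles, and the number of such triangulations is the Catalan number C_{16−2} = C_14. So B = C_14 = 2674440.
Such sub-staircase sequences of length n are counted by C_n; here n = 8. So D = C_8 = 1430.
A + B − D = 1430 + 2674440 − 1430 = 2674440.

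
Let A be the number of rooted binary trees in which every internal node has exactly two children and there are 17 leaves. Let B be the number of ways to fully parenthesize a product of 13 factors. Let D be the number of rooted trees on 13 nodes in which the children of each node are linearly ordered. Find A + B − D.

Full binary trees with 17 leaves have 17−1 = 16 internal nodes, so there are C_16 of them. So A = C_16 = 35357670.
Bracketing 13 factors into binary products is counted by C_{13−1} = C_12. So B = C_12 = 208012.
A rooted plane tree on 13 nodes has 12 edges, and such trees are counted by C_12. So D = C_12 = 208012.
A + B − D = 35357670 + 208012 − 208012 = 35357670.

35357670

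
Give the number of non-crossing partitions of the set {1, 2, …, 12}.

The non-crossing partitions of [12] form a lattice of size C_12.
C_12 = C(24,12)/13 = 2704156/13 = 208012.

208012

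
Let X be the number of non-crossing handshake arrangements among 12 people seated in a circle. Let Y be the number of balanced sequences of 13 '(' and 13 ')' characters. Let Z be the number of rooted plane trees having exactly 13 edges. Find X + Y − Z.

Non-crossing handshake pairings of 2n people are counted by C_n; 12 people gives n = 6. So X = C_6 = 132.
With 13 pairs the number of balanced bracket strings is the Catalan number C_13. So Y = C_13 = 742900.
Rooted ordered trees with n edges are counted by C_n; here n = 13. So Z = C_13 = 742900.
X + Y − Z = 132 + 742900 − 742900 = 132.

132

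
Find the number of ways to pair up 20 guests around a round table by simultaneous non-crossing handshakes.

Non-crossing handshake pairings of 2n people are counted by C_n; 20 people gives n = 10.
C_10 = C(20,10)/11 = 184756/11 = 16796.

16796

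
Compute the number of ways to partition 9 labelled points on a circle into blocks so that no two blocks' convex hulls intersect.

4862

The non-crossing partitions of [9] form a lattice of size C_9.
C_9 = C(18,9)/10 = 48620/10 = 4862.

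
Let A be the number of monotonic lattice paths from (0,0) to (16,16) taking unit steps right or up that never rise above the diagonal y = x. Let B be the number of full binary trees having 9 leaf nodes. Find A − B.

Monotone paths in an n×n grid that stay weakly below the diagonal are counted by C_n; here n = 16. So A = C_16 = 35357670.
A full binary tree with L leaves has L−1 internal nodes and is counted by C_{L−1}; L = 9 gives C_8. So B = C_8 = 1430.
A − B = 35357670 − 1430 = 35356240.

35356240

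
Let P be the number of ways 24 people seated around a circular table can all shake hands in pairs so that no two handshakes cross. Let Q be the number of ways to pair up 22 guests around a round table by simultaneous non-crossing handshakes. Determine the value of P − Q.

149226

With 24 = 2·12 people, non-crossing handshake pairings are non-crossing perfect matchings on a circle, counted by C_12. So P = C_12 = 208012.
Non-crossing handshake pairings of 2n people are counted by C_n; 22 people gives n = 11. So Q = C_11 = 58786.
P − Q = 208012 − 58786 = 149226.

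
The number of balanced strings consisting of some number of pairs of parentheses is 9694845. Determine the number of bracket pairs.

15

Balanced strings of n bracket-pairs are counted by C_n; 9694845 = C_15.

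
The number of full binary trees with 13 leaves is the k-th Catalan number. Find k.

Full binary trees with 13 leaves have 13−1 = 12 internal nodes, so there are C_12 of them.

12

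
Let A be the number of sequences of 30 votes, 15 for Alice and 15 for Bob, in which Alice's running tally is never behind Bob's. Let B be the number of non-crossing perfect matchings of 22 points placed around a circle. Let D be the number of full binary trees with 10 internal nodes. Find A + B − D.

Reading a vote for the leader as '(' and for the other as ')' turns such a sequence into a balanced string of 15 pairs, so the count is C_15. So A = C_15 = 9694845.
Pairing 22 circle points by 11 non-crossing chords gives C_11 matchings. So B = C_11 = 58786.
The number of full binary trees on 10 internal nodes is the Catalan number C_10. So D = C_10 = 16796.
A + B − D = 9694845 + 58786 − 16796 = 9736835.

9736835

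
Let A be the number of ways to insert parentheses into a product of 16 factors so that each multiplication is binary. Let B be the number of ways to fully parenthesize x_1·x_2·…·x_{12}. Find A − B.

9636059

Bracketing 16 factors into binary products is counted by C_{16−1} = C_15. So A = C_15 = 9694845.
Ways to associate a product of 12 factors correspond to binary trees on 12 leaves, so the count is C_11. So B = C_11 = 58786.
A − B = 9694845 − 58786 = 9636059.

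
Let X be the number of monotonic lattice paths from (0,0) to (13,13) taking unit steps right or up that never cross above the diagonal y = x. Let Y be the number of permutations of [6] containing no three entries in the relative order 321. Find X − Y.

Monotone paths in an n×n grid that stay weakly below the diagonal are counted by C_n; here n = 13. So X = C_13 = 742900.
Permutations of [n] avoiding any single length-3 pattern are counted by C_n; here n = 6. So Y = C_6 = 132.
X − Y = 742900 − 132 = 742768.

742768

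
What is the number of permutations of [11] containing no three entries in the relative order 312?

For any fixed pattern of length 3, the pattern-avoiding permutations of [11] number C_11.
C_11 = C_10 · 2(2·10+1)/(10+2) = 16796 · 42/12 = 58786.

58786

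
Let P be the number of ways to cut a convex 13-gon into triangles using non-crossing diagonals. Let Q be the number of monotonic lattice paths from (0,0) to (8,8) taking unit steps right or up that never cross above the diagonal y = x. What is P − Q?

57356

A convex 13-gon is triangulated into 11 triangles, and the number of such triangulations is the Catalan number C_{13−2} = C_11. So P = C_11 = 58786.
Monotone paths in an n×n grid that stay weakly below the diagonal are counted by C_n; here n = 8. So Q = C_8 = 1430.
P − Q = 58786 − 1430 = 57356.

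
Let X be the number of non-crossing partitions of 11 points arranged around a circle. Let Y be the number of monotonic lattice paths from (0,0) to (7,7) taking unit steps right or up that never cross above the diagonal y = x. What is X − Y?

58357

Non-crossing partitions of an n-element set are counted by C_n; here n = 11. So X = C_11 = 58786.
Sub-diagonal monotone paths from (0,0) to (7,7) biject with Dyck paths of semilength 7, giving C_7. So Y = C_7 = 429.
X − Y = 58786 − 429 = 58357.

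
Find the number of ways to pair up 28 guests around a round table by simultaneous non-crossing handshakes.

With 28 = 2·14 people, non-crossing handshake pairings are non-crossing perfect matchings on a circle, counted by C_14.
C_14 = C_13 · 2(2·13+1)/(13+2) = 742900 · 54/15 = 2674440.

2674440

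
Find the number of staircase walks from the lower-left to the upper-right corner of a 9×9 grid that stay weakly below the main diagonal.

Monotone paths in an n×n grid that stay weakly below the diagonal are counted by C_n; here n = 9.
C_9 = C(18,9)/10 = 48620/10 = 4862.

4862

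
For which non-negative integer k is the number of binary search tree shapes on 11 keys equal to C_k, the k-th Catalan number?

11

Rooted binary trees with 11 nodes (each child slot possibly empty) number C_11.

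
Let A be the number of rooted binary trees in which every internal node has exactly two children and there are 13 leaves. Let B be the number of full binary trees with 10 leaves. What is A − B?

203150

Full binary trees with 13 leaves have 13−1 = 12 internal nodes, so there are C_12 of them. So A = C_12 = 208012.
Full binary trees with 10 leaves have 10−1 = 9 internal nodes, so there are C_9 of them. So B = C_9 = 4862.
A − B = 208012 − 4862 = 203150.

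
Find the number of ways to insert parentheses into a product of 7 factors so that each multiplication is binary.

Bracketing 7 factors into binary products is counted by C_{7−1} = C_6.
C_6 = C(12,6)/7 = 924/7 = 132.

132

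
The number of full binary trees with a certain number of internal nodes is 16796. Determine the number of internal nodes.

Full binary trees with n internal nodes are counted by C_n, and C_10 = 16796.

10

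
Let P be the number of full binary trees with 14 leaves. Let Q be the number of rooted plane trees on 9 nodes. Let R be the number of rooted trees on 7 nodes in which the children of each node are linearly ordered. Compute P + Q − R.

744198

A full binary tree with L leaves has L−1 internal nodes and is counted by C_{L−1}; L = 14 gives C_13. So P = C_13 = 742900.
Rooted ordered (plane) trees on m nodes have m−1 edges and are counted by C_{m−1}; m = 9 gives C_8. So Q = C_8 = 1430.
Rooted ordered (plane) trees on m nodes have m−1 edges and are counted by C_{m−1}; m = 7 gives C_6. So R = C_6 = 132.
P + Q − R = 742900 + 1430 − 132 = 744198.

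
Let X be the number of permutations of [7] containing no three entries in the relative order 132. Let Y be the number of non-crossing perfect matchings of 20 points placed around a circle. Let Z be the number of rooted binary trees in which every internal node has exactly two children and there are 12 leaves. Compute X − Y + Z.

For any fixed pattern of length 3, the pattern-avoiding permutations of [7] number C_7. So X = C_7 = 429.
Non-crossing perfect matchings of 2n points on a circle are counted by C_n; with 20 points, n = 10. So Y = C_10 = 16796.
A full binary tree with L leaves has L−1 internal nodes and is counted by C_{L−1}; L = 12 gives C_11. So Z = C_11 = 58786.
X − Y + Z = 429 − 16796 + 58786 = 42419.

42419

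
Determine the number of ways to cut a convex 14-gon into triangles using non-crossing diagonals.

208012

The number of triangulations of a 14-gon is the Catalan number C_12 (index = sides − 2).
C_12 = C_11 · 2(2·11+1)/(11+2) = 58786 · 46/13 = 208012.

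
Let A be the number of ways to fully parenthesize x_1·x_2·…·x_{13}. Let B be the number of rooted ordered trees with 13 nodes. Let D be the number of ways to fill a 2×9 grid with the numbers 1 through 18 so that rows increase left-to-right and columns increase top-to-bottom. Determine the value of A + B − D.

Ways to associate a product of 13 factors correspond to binary trees on 13 leaves, so the count is C_12. So A = C_12 = 208012.
A rooted plane tree on 13 nodes has 12 edges, and such trees are counted by C_12. So B = C_12 = 208012.
Standard Young tableaux of shape 2×n are counted by C_n; here n = 9. So D = C_9 = 4862.
A + B − D = 208012 + 208012 − 4862 = 411162.

411162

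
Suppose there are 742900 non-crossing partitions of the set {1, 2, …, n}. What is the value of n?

13

Non-crossing partitions of [n] are counted by C_n. Since C_13 = 742900, the index is 13.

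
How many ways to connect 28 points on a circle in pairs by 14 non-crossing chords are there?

Pairing 28 circle points by 14 non-crossing chords gives C_14 matchings.
C_14 = C_13 · 2(2·13+1)/(13+2) = 742900 · 54/15 = 2674440.

2674440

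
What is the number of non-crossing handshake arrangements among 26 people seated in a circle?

With 26 = 2·13 people, non-crossing handshake pairings are non-crossing perfect matchings on a circle, counted by C_13.
C_13 = C(26,13)/14 = 10400600/14 = 742900.

742900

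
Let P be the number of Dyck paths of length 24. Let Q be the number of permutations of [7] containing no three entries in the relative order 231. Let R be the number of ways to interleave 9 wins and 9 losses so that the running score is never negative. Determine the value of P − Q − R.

A Dyck path with 12 up-steps and 12 down-steps has semilength 12, so there are C_12 of them. So P = C_12 = 208012.
Permutations of [n] avoiding any single length-3 pattern are counted by C_n; here n = 7. So Q = C_7 = 429.
Ballot sequences with n votes each where one side never trails are Dyck words, counted by C_n; here n = 9. So R = C_9 = 4862.
P − Q − R = 208012 − 429 − 4862 = 202721.

202721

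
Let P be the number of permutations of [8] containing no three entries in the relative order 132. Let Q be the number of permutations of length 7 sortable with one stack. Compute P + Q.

1859

For any fixed pattern of length 3, the pattern-avoiding permutations of [8] number C_8. So P = C_8 = 1430.
By Knuth's characterisation, the stack-sortable permutations of length 7 are the 231-avoiders, numbering C_7. So Q = C_7 = 429.
P + Q = 1430 + 429 = 1859.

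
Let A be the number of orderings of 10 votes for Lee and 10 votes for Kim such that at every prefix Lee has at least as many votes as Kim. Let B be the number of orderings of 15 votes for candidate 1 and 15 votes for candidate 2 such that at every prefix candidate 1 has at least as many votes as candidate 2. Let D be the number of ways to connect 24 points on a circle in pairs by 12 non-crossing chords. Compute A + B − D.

9503629

Reading a vote for the leader as '(' and for the other as ')' turns such a sequence into a balanced string of 10 pairs, so the count is C_10. So A = C_10 = 16796.
Reading a vote for the leader as '(' and for the other as ')' turns such a sequence into a balanced string of 15 pairs, so the count is C_15. So B = C_15 = 9694845.
Non-crossing perfect matchings of 2n points on a circle are counted by C_n; with 24 points, n = 12. So D = C_12 = 208012.
A + B − D = 16796 + 9694845 − 208012 = 9503629.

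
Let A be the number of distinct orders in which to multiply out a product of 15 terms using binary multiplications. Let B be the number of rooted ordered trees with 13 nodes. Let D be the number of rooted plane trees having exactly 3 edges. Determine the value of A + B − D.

2882447

Bracketing 15 factors into binary products is counted by C_{15−1} = C_14. So A = C_14 = 2674440.
A rooted plane tree on 13 nodes has 12 edges, and such trees are counted by C_12. So B = C_12 = 208012.
Rooted ordered trees with n edges are counted by C_n; here n = 3. So D = C_3 = 5.
A + B − D = 2674440 + 208012 − 5 = 2882447.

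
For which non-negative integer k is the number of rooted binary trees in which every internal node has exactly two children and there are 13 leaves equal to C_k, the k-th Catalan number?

12

Full binary trees with 13 leaves have 13−1 = 12 internal nodes, so there are C_12 of them.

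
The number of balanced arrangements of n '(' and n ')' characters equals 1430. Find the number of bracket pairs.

8

Balanced strings of n bracket-pairs are counted by C_n. Since C_8 = 1430, the index is 8.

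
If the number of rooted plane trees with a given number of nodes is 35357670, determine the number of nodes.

Rooted ordered trees on m nodes are counted by C_{m−1}; 35357670 = C_16.
So the index is 16, and the number of nodes is 16 + 1 = 17.

17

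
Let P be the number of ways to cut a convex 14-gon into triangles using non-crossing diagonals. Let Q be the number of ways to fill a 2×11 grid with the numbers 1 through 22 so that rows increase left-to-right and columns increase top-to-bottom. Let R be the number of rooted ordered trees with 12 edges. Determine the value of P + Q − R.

58786

The number of triangulations of a 14-gon is the Catalan number C_12 (index = sides − 2). So P = C_12 = 208012.
By the hook-length formula (or a Dyck-path bijection), SYT of shape 2×11 number C_11. So Q = C_11 = 58786.
A rooted plane tree with 12 edges has 13 nodes, and the count is C_12. So R = C_12 = 208012.
P + Q − R = 208012 + 58786 − 208012 = 58786.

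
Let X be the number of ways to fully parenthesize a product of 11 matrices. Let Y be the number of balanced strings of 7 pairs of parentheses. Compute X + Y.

Bracketing 11 factors into binary products is counted by C_{11−1} = C_10. So X = C_10 = 16796.
With 7 pairs the number of balanced bracket strings is the Catalan number C_7. So Y = C_7 = 429.
X + Y = 16796 + 429 = 17225.

17225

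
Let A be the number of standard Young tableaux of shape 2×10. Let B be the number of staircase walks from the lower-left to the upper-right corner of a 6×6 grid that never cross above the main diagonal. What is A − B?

16664

By the hook-length formula (or a Dyck-path bijection), SYT of shape 2×10 number C_10. So A = C_10 = 16796.
Sub-diagonal monotone paths from (0,0) to (6,6) biject with Dyck paths of semilength 6, giving C_6. So B = C_6 = 132.
A − B = 16796 − 132 = 16664.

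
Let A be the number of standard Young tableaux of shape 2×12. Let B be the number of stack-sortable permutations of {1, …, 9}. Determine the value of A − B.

By the hook-length formula (or a Dyck-path bijection), SYT of shape 2×12 number C_12. So A = C_12 = 208012.
By Knuth's characterisation, the stack-sortable permutations of length 9 are the 231-avoiders, numbering C_9. So B = C_9 = 4862.
A − B = 208012 − 4862 = 203150.

203150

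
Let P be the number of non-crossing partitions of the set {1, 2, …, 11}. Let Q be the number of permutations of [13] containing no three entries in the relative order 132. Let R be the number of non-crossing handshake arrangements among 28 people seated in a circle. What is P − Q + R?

1990326

The non-crossing partitions of [11] form a lattice of size C_11. So P = C_11 = 58786.
For any fixed pattern of length 3, the pattern-avoiding permutations of [13] number C_13. So Q = C_13 = 742900.
With 28 = 2·14 people, non-crossing handshake pairings are non-crossing perfect matchings on a circle, counted by C_14. So R = C_14 = 2674440.
P − Q + R = 58786 − 742900 + 2674440 = 1990326.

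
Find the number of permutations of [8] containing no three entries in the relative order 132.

For any fixed pattern of length 3, the pattern-avoiding permutations of [8] number C_8.
C_8 = 1430.

1430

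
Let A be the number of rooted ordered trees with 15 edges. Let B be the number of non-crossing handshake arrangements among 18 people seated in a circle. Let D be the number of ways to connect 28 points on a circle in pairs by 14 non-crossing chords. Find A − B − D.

7015543

Rooted ordered trees with n edges are counted by C_n; here n = 15. So A = C_15 = 9694845.
Non-crossing handshake pairings of 2n people are counted by C_n; 18 people gives n = 9. So B = C_9 = 4862.
Non-crossing perfect matchings of 2n points on a circle are counted by C_n; with 28 points, n = 14. So D = C_14 = 2674440.
A − B − D = 9694845 − 4862 − 2674440 = 7015543.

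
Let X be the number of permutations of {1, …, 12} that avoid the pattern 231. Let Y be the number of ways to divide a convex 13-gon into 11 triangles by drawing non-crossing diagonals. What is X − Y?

For any fixed pattern of length 3, the pattern-avoiding permutations of [12] number C_12. So X = C_12 = 208012.
A convex 13-gon is triangulated into 11 triangles, and the number of such triangulations is the Catalan number C_{13−2} = C_11. So Y = C_11 = 58786.
X − Y = 208012 − 58786 = 149226.

149226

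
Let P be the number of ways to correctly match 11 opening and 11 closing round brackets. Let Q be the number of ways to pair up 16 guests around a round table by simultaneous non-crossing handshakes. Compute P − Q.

57356

With 11 pairs the number of balanced bracket strings is the Catalan number C_11. So P = C_11 = 58786.
With 16 = 2·8 people, non-crossing handshake pairings are non-crossing perfect matchings on a circle, counted by C_8. So Q = C_8 = 1430.
P − Q = 58786 − 1430 = 57356.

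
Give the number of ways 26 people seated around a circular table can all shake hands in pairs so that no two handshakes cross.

Non-crossing handshake pairings of 2n people are counted by C_n; 26 people gives n = 13.
C_13 = C_12 · 2(2·12+1)/(12+2) = 208012 · 50/14 = 742900.

742900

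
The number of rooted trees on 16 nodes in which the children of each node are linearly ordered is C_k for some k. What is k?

A rooted plane tree on 16 nodes has 15 edges, and such trees are counted by C_15.

15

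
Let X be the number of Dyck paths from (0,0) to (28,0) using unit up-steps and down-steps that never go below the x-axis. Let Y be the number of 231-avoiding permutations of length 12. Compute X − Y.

2466428

Paths of 14 up- and 14 down-steps that never dip below the axis are Dyck paths; their count is C_14. So X = C_14 = 2674440.
Permutations of [n] avoiding any single length-3 pattern are counted by C_n; here n = 12. So Y = C_12 = 208012.
X − Y = 2674440 − 208012 = 2466428.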